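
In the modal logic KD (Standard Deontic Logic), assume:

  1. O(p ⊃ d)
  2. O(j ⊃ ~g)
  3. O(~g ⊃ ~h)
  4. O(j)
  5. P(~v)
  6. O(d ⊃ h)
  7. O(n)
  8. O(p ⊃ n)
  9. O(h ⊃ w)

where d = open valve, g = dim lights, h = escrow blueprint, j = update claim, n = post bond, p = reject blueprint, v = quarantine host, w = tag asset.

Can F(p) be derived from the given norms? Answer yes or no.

Premise 4 states O(j) outright.
With premise 2, O(j ⊃ ~g), the K-axiom yields O(~g).
With premise 3, O(~g ⊃ ~h), the K-axiom yields O(~h).
Premise 6 is O(d ⊃ h); contrapositively O(~h ⊃ ~d). Since O(~h) holds, K gives O(~d).
Premise 1 is O(p ⊃ d); contrapositively O(~d ⊃ ~p). Since O(~d) holds, K gives O(~p).
Premises 5, 7, 8, 9 do not contribute to this derivation.
So O(~p) holds, i.e. F(p). The claim follows.

Yes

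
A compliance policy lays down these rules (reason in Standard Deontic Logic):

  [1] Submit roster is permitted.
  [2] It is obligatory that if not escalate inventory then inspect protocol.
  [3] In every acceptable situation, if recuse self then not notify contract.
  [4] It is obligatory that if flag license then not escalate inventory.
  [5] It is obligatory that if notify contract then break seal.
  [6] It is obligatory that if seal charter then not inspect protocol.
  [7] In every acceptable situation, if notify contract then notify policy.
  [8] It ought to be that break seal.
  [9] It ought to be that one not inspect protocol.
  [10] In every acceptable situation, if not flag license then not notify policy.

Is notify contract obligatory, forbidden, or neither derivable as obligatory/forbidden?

Forbidden

From premise 9 we have O(¬inspect_protocol).
Premise 2 is O(¬escalate_inventory → inspect_protocol); contrapositively O(¬inspect_protocol → escalate_inventory). Since O(¬inspect_protocol) holds, K gives O(escalate_inventory).
The contrapositive of premise 4 (O(flag_license → ¬escalate_inventory)) is O(escalate_inventory → ¬flag_license), and O(escalate_inventory) is already established, so O(¬flag_license).
From O(¬flag_license) and premise 10, O(¬flag_license → ¬notify_policy), we obtain O(¬notify_policy).
The contrapositive of premise 7 (O(notify_contract → notify_policy)) is O(¬notify_policy → ¬notify_contract), and O(¬notify_policy) is already established, so O(¬notify_contract).
Premises 1, 3, 5, 6, 8 do not contribute to this derivation.
Thus O(¬notify_contract), which is F(notify_contract): notify_contract is forbidden.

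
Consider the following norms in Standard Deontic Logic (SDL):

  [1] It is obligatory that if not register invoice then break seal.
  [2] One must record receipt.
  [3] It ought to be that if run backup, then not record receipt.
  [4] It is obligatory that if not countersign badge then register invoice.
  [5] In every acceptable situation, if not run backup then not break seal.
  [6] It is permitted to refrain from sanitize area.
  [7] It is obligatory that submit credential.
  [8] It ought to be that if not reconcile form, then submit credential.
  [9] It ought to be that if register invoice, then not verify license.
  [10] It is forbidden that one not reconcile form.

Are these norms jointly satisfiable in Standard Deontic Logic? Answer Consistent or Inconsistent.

Premise 8 is O(¬reconcile_form → submit_credential); even if O(submit_credential) held, inferring O(¬reconcile_form) would be affirming the consequent — invalid.
So O(¬reconcile_form) is not derivable, and the apparent clash with O(reconcile_form) does not arise.
A world satisfying every obligation exists (e.g. break_seal=false, countersign_badge=false, reconcile_form=true, record_receipt=true, register_invoice=true, run_backup=false, sanitize_area=false, submit_credential=true, verify_license=false); no atom is both obligatory and forbidden, so the set is consistent.

Consistent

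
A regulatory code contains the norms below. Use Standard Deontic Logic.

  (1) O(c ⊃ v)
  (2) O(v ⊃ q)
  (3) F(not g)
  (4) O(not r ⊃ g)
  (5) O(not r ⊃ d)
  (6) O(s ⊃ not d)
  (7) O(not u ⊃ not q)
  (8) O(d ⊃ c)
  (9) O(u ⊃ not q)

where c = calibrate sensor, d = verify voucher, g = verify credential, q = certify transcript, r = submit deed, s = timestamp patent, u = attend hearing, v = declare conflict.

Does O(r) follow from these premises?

Premises 9 and 7 cover both cases: O(u ⊃ not q) and O(not u ⊃ not q). Since u ∨ not u is a tautology, O(not q) follows.
Premise 2, O(v ⊃ q), contraposes to O(not q ⊃ not v); with O(not q) we get O(not v).
Premise 1 is O(c ⊃ v); contrapositively O(not v ⊃ not c). Since O(not v) holds, K gives O(not c).
Premise 8 is O(d ⊃ c); contrapositively O(not c ⊃ not d). Since O(not c) holds, K gives O(not d).
Premise 5, O(not r ⊃ d), contraposes to O(not d ⊃ r); with O(not d) we get O(r).
Premises 3, 4, 6 do not contribute to this derivation.
So O(r) follows.

Yes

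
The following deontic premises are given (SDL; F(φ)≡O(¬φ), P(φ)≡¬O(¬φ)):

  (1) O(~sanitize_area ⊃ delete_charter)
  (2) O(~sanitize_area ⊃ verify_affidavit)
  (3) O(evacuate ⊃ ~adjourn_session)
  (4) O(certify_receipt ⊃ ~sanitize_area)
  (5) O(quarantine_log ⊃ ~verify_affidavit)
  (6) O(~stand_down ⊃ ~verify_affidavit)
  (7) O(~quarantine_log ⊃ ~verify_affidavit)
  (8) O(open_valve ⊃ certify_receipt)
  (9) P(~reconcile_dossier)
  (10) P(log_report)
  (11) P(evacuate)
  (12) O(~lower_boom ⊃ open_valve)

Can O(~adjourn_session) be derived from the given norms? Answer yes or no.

No

Premise 3 is O(evacuate ⊃ ~adjourn_session), but O(evacuate) is not derivable from the premises (the permission P(evacuate) asserts only ~O(~evacuate), not O(evacuate)), so it does not yield O(~adjourn_session).
No other premise forces O(~adjourn_session). An ideal world satisfying every premise can still have ~adjourn_session false, so O(~adjourn_session) is not derivable.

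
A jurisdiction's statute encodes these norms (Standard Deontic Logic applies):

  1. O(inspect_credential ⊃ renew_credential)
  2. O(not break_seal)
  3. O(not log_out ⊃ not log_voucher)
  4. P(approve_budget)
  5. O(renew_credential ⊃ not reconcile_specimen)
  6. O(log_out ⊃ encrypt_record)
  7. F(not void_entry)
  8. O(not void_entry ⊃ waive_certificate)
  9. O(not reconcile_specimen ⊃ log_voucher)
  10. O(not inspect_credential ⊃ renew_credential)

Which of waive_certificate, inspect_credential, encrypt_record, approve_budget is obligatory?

encrypt_record

Premises 1 and 10 cover both cases: O(inspect_credential ⊃ renew_credential) and O(not inspect_credential ⊃ renew_credential). Since inspect_credential ∨ not inspect_credential is a tautology, O(renew_credential) follows.
Applying K to premise 5 (O(renew_credential ⊃ not reconcile_specimen)) and O(renew_credential) yields O(not reconcile_specimen).
With premise 9, O(not reconcile_specimen ⊃ log_voucher), the K-axiom yields O(log_voucher).
The contrapositive of premise 3 (O(not log_out ⊃ not log_voucher)) is O(log_voucher ⊃ log_out), and O(log_voucher) is already established, so O(log_out).
With premise 6, O(log_out ⊃ encrypt_record), the K-axiom yields O(encrypt_record).
So O(encrypt_record) holds — encrypt_record is obligatory. None of the other listed options is made obligatory by any chain of premises.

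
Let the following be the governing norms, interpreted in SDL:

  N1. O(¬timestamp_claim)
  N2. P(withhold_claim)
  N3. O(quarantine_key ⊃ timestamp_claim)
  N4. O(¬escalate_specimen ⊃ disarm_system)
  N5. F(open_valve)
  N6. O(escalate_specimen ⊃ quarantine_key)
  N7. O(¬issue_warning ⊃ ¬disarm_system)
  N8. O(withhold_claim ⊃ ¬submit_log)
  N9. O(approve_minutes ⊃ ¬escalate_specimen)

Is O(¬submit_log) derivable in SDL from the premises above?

No

Premise 8 is O(withhold_claim ⊃ ¬submit_log), but O(withhold_claim) is not derivable from the premises (the permission P(withhold_claim) asserts only ¬O(¬withhold_claim), not O(withhold_claim)), so it does not yield O(¬submit_log).
No other premise forces O(¬submit_log). An ideal world satisfying every premise can still have ¬submit_log false, so O(¬submit_log) is not derivable.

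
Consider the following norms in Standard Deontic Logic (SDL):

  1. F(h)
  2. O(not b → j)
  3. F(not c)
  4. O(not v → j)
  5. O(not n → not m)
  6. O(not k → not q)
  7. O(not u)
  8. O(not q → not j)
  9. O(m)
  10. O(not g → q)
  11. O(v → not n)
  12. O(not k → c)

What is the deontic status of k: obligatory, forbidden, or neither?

Premise 9 gives O(m).
Premise 5, O(not n → not m), contraposes to O(m → n); with O(m) we get O(n).
The contrapositive of premise 11 (O(v → not n)) is O(n → not v), and O(n) is already established, so O(not v).
Premise 4 is O(not v → j); since O(not v), deontic closure gives O(j).
Premise 8 is O(not q → not j); contrapositively O(j → q). Since O(j) holds, K gives O(q).
Premise 6 is O(not k → not q); contrapositively O(q → k). Since O(q) holds, K gives O(k).
Premises 1, 2, 3, 7, 10, 12 do not contribute to this derivation.
Hence k is obligatory.

Obligatory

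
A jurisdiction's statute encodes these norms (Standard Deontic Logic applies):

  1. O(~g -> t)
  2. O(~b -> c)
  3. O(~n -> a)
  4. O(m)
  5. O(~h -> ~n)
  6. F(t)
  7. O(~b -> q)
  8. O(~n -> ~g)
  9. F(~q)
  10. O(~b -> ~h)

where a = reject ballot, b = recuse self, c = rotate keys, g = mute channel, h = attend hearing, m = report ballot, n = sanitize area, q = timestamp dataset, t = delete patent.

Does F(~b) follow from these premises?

Yes

Premise 6, F(t), is equivalent to O(~t).
Premise 1 is O(~g -> t); contrapositively O(~t -> g). Since O(~t) holds, K gives O(g).
Premise 8, O(~n -> ~g), contraposes to O(g -> n); with O(g) we get O(n).
Premise 5 is O(~h -> ~n); contrapositively O(n -> h). Since O(n) holds, K gives O(h).
The contrapositive of premise 10 (O(~b -> ~h)) is O(h -> b), and O(h) is already established, so O(b).
Premises 2, 3, 4, 7, 9 do not contribute to this derivation.
So O(b) holds, i.e. F(~b). The claim follows.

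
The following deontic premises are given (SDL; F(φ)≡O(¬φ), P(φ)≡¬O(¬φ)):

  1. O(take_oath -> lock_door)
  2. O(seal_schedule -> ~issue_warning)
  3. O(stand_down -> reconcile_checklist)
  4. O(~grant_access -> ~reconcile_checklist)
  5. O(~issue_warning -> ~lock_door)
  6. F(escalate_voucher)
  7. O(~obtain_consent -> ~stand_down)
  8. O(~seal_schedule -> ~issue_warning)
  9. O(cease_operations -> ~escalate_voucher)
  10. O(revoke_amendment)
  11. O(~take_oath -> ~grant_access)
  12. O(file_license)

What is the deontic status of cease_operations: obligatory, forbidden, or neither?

Neither

Premise 9 is O(cease_operations -> ~escalate_voucher); even if O(~escalate_voucher) held, inferring O(cease_operations) would be affirming the consequent — invalid.
No premise or chain of K-axiom applications forces O(cease_operations), and none forces O(~cease_operations). So cease_operations is neither obligatory nor forbidden under these norms.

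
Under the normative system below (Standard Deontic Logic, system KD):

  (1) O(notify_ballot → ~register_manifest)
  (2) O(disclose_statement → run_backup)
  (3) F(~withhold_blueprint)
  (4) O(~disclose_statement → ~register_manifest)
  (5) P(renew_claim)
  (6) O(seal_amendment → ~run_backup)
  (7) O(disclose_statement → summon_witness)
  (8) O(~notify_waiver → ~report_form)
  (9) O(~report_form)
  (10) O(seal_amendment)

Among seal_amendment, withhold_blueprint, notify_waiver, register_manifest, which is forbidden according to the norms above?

From premise 10 we have O(seal_amendment).
From O(seal_amendment) and premise 6, O(seal_amendment → ~run_backup), we obtain O(~run_backup).
The contrapositive of premise 2 (O(disclose_statement → run_backup)) is O(~run_backup → ~disclose_statement), and O(~run_backup) is already established, so O(~disclose_statement).
From O(~disclose_statement) and premise 4, O(~disclose_statement → ~register_manifest), we obtain O(~register_manifest).
So O(~register_manifest) holds, i.e. register_manifest is forbidden. None of the other listed options is forbidden under the premises.

register_manifest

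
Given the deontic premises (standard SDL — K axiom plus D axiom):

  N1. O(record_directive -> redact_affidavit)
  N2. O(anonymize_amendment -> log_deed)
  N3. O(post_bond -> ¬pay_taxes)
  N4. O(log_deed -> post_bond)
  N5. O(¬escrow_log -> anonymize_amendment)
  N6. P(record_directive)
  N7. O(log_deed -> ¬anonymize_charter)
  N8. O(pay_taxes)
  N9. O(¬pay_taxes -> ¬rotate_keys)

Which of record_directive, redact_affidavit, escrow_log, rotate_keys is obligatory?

From premise 8 we have O(pay_taxes).
Premise 3, O(post_bond -> ¬pay_taxes), contraposes to O(pay_taxes -> ¬post_bond); with O(pay_taxes) we get O(¬post_bond).
Premise 4, O(log_deed -> post_bond), contraposes to O(¬post_bond -> ¬log_deed); with O(¬post_bond) we get O(¬log_deed).
Premise 2 is O(anonymize_amendment -> log_deed); contrapositively O(¬log_deed -> ¬anonymize_amendment). Since O(¬log_deed) holds, K gives O(¬anonymize_amendment).
Premise 5, O(¬escrow_log -> anonymize_amendment), contraposes to O(¬anonymize_amendment -> escrow_log); with O(¬anonymize_amendment) we get O(escrow_log).
So O(escrow_log) holds — escrow_log is obligatory. None of the other listed options is made obligatory by any chain of premises.

escrow_log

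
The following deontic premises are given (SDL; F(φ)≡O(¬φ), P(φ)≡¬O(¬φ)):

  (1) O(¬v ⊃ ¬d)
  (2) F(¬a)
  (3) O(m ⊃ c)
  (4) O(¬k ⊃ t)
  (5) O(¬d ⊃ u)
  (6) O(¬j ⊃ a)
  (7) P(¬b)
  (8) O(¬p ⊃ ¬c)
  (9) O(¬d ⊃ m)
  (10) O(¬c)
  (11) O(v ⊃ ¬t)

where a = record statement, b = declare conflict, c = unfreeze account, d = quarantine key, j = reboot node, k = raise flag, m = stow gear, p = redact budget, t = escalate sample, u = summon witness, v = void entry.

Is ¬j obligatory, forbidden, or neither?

Premise 6 is O(¬j ⊃ a); even if O(a) held, inferring O(¬j) would be affirming the consequent — invalid.
No premise or chain of K-axiom applications forces O(¬j), and none forces O(j). So ¬j is neither obligatory nor forbidden under these norms.

Neither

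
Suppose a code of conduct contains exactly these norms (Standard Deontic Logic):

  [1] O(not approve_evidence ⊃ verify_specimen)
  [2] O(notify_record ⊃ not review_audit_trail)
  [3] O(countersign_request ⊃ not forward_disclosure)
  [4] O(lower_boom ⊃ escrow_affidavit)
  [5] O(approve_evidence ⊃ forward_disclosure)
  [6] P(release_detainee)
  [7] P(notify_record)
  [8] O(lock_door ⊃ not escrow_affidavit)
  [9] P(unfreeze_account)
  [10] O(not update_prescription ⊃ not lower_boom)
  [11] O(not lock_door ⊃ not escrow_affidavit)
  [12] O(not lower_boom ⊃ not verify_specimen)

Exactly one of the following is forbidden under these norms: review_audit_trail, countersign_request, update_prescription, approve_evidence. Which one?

Premises 8 and 11 cover both cases: O(lock_door ⊃ not escrow_affidavit) and O(not lock_door ⊃ not escrow_affidavit). Since lock_door ∨ not lock_door is a tautology, O(not escrow_affidavit) follows.
Premise 4 is O(lower_boom ⊃ escrow_affidavit); contrapositively O(not escrow_affidavit ⊃ not lower_boom). Since O(not escrow_affidavit) holds, K gives O(not lower_boom).
Applying K to premise 12 (O(not lower_boom ⊃ not verify_specimen)) and O(not lower_boom) yields O(not verify_specimen).
The contrapositive of premise 1 (O(not approve_evidence ⊃ verify_specimen)) is O(not verify_specimen ⊃ approve_evidence), and O(not verify_specimen) is already established, so O(approve_evidence).
Applying K to premise 5 (O(approve_evidence ⊃ forward_disclosure)) and O(approve_evidence) yields O(forward_disclosure).
Premise 3, O(countersign_request ⊃ not forward_disclosure), contraposes to O(forward_disclosure ⊃ not countersign_request); with O(forward_disclosure) we get O(not countersign_request).
So O(not countersign_request) holds, i.e. countersign_request is forbidden. None of the other listed options is forbidden under the premises.

countersign_request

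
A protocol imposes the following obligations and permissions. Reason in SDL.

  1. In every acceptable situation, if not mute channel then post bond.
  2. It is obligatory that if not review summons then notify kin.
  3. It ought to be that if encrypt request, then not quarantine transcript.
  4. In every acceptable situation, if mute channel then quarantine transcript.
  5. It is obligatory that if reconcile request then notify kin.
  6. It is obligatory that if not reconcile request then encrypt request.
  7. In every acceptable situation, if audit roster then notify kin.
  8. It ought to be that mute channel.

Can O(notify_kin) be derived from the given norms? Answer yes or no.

Yes

Premise 8 gives O(mute_channel).
From O(mute_channel) and premise 4, O(mute_channel → quarantine_transcript), we obtain O(quarantine_transcript).
Premise 3, O(encrypt_request → ¬quarantine_transcript), contraposes to O(quarantine_transcript → ¬encrypt_request); with O(quarantine_transcript) we get O(¬encrypt_request).
The contrapositive of premise 6 (O(¬reconcile_request → encrypt_request)) is O(¬encrypt_request → reconcile_request), and O(¬encrypt_request) is already established, so O(reconcile_request).
With premise 5, O(reconcile_request → notify_kin), the K-axiom yields O(notify_kin).
Premises 1, 2, 7 do not contribute to this derivation.
So O(notify_kin) follows.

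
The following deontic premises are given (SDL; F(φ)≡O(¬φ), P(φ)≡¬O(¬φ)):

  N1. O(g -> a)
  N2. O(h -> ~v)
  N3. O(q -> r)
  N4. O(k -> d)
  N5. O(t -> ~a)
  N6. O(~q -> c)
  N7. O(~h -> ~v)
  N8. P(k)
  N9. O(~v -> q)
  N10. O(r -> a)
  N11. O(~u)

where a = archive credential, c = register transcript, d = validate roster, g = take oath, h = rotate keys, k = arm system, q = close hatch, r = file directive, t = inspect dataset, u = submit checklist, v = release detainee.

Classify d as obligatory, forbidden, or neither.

Neither

Premise 4 is O(k -> d), but O(k) is not derivable from the premises (the permission P(k) asserts only ~O(~k), not O(k)), so it does not yield O(d).
No premise or chain of K-axiom applications forces O(d), and none forces O(~d). So d is neither obligatory nor forbidden under these norms.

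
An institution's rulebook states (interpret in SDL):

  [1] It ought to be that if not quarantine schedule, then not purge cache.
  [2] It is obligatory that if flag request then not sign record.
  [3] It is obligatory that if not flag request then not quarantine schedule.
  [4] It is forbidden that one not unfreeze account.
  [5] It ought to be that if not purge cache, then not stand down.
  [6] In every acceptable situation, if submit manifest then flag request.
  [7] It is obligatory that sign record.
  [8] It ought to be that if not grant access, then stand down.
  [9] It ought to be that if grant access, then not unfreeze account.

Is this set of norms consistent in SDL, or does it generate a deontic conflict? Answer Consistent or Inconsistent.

Premise 4, F(¬unfreeze_account), is equivalent to O(unfreeze_account).
Premise 9 is O(grant_access → ¬unfreeze_account); contrapositively O(unfreeze_account → ¬grant_access). Since O(unfreeze_account) holds, K gives O(¬grant_access).
From O(¬grant_access) and premise 8, O(¬grant_access → stand_down), we obtain O(stand_down).
The contrapositive of premise 5 (O(¬purge_cache → ¬stand_down)) is O(stand_down → purge_cache), and O(stand_down) is already established, so O(purge_cache).
Premise 1, O(¬quarantine_schedule → ¬purge_cache), contraposes to O(purge_cache → quarantine_schedule); with O(purge_cache) we get O(quarantine_schedule).
Premise 3, O(¬flag_request → ¬quarantine_schedule), contraposes to O(quarantine_schedule → flag_request); with O(quarantine_schedule) we get O(flag_request).
Applying K to premise 2 (O(flag_request → ¬sign_record)) and O(flag_request) yields O(¬sign_record).
Yet premise 7 states O(sign_record).
We now have both O(¬sign_record) and O(sign_record) — sign_record is simultaneously obligatory and forbidden, violating the D-axiom.

Inconsistent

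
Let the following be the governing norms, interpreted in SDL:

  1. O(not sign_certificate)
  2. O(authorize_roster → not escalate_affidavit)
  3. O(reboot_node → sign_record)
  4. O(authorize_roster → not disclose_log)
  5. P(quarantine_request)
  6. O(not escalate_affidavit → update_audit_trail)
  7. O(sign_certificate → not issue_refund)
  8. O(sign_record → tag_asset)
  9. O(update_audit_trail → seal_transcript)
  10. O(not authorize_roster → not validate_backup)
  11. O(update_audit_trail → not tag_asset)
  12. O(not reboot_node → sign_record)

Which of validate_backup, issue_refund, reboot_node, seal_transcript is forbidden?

validate_backup

By case analysis on reboot_node: premise 3 gives O(reboot_node → sign_record) and premise 12 gives O(not reboot_node → sign_record), so O(sign_record) either way.
From O(sign_record) and premise 8, O(sign_record → tag_asset), we obtain O(tag_asset).
Premise 11, O(update_audit_trail → not tag_asset), contraposes to O(tag_asset → not update_audit_trail); with O(tag_asset) we get O(not update_audit_trail).
Premise 6 is O(not escalate_affidavit → update_audit_trail); contrapositively O(not update_audit_trail → escalate_affidavit). Since O(not update_audit_trail) holds, K gives O(escalate_affidavit).
Premise 2, O(authorize_roster → not escalate_affidavit), contraposes to O(escalate_affidavit → not authorize_roster); with O(escalate_affidavit) we get O(not authorize_roster).
From O(not authorize_roster) and premise 10, O(not authorize_roster → not validate_backup), we obtain O(not validate_backup).
So O(not validate_backup) holds, i.e. validate_backup is forbidden. None of the other listed options is forbidden under the premises.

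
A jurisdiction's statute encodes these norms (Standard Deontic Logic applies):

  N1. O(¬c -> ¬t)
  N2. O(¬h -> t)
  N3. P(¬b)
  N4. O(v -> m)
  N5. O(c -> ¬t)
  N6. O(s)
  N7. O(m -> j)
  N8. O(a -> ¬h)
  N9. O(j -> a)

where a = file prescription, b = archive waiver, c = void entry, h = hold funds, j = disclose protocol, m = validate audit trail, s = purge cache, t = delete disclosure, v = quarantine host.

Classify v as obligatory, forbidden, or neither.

By case analysis on ¬c: premise 1 gives O(¬c -> ¬t) and premise 5 gives O(c -> ¬t), so O(¬t) either way.
Premise 2 is O(¬h -> t); contrapositively O(¬t -> h). Since O(¬t) holds, K gives O(h).
Premise 8 is O(a -> ¬h); contrapositively O(h -> ¬a). Since O(h) holds, K gives O(¬a).
Premise 9 is O(j -> a); contrapositively O(¬a -> ¬j). Since O(¬a) holds, K gives O(¬j).
The contrapositive of premise 7 (O(m -> j)) is O(¬j -> ¬m), and O(¬j) is already established, so O(¬m).
Premise 4 is O(v -> m); contrapositively O(¬m -> ¬v). Since O(¬m) holds, K gives O(¬v).
Premises 3, 6 do not contribute to this derivation.
Thus O(¬v), which is F(v): v is forbidden.

Forbidden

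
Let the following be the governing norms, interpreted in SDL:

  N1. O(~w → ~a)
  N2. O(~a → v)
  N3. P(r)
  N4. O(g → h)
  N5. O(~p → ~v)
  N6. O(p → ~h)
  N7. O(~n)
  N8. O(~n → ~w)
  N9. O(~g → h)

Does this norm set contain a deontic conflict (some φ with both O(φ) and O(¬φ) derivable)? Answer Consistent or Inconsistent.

Premises 4 and 9 cover both cases: O(g → h) and O(~g → h). Since g ∨ ~g is a tautology, O(h) follows.
Premise 6, O(p → ~h), contraposes to O(h → ~p); with O(h) we get O(~p).
Premise 5 is O(~p → ~v); since O(~p), deontic closure gives O(~v).
Premise 2, O(~a → v), contraposes to O(~v → a); with O(~v) we get O(a).
Premise 1, O(~w → ~a), contraposes to O(a → w); with O(a) we get O(w).
Premise 8 is O(~n → ~w); contrapositively O(w → n). Since O(w) holds, K gives O(n).
Yet premise 7 states O(~n).
We now have both O(n) and O(~n) — n is simultaneously obligatory and forbidden, violating the D-axiom.

Inconsistent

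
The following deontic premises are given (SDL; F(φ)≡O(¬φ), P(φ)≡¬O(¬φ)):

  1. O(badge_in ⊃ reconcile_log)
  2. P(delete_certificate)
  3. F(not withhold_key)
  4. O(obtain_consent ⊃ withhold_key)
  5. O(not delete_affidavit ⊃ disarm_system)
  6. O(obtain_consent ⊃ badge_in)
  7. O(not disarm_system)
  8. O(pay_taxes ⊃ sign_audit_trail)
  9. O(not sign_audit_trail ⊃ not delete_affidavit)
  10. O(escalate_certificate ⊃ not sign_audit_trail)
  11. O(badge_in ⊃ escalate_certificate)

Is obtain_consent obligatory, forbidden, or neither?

Forbidden

From premise 7 we have O(not disarm_system).
The contrapositive of premise 5 (O(not delete_affidavit ⊃ disarm_system)) is O(not disarm_system ⊃ delete_affidavit), and O(not disarm_system) is already established, so O(delete_affidavit).
Premise 9, O(not sign_audit_trail ⊃ not delete_affidavit), contraposes to O(delete_affidavit ⊃ sign_audit_trail); with O(delete_affidavit) we get O(sign_audit_trail).
Premise 10 is O(escalate_certificate ⊃ not sign_audit_trail); contrapositively O(sign_audit_trail ⊃ not escalate_certificate). Since O(sign_audit_trail) holds, K gives O(not escalate_certificate).
Premise 11, O(badge_in ⊃ escalate_certificate), contraposes to O(not escalate_certificate ⊃ not badge_in); with O(not escalate_certificate) we get O(not badge_in).
Premise 6 is O(obtain_consent ⊃ badge_in); contrapositively O(not badge_in ⊃ not obtain_consent). Since O(not badge_in) holds, K gives O(not obtain_consent).
Premises 1, 2, 3, 4, 8 do not contribute to this derivation.
Thus O(not obtain_consent), which is F(obtain_consent): obtain_consent is forbidden.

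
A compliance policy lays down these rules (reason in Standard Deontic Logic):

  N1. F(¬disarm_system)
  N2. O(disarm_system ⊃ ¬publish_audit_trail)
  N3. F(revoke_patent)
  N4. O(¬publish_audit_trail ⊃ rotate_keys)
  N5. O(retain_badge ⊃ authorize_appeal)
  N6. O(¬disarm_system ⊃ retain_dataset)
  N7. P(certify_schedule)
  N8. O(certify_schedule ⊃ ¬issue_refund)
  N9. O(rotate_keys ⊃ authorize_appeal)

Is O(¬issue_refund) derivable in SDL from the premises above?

Premise 8 is O(certify_schedule ⊃ ¬issue_refund), but O(certify_schedule) is not derivable from the premises (the permission P(certify_schedule) asserts only ¬O(¬certify_schedule), not O(certify_schedule)), so it does not yield O(¬issue_refund).
No other premise forces O(¬issue_refund). An ideal world satisfying every premise can still have ¬issue_refund false, so O(¬issue_refund) is not derivable.

No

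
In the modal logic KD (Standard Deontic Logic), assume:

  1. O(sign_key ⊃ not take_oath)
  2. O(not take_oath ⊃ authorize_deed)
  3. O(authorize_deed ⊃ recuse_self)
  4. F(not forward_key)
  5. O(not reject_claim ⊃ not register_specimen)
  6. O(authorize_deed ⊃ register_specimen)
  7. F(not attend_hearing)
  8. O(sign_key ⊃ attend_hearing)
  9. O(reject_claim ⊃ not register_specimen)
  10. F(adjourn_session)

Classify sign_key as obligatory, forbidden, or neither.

Forbidden

Premises 9 and 5 are O(reject_claim ⊃ not register_specimen) and O(not reject_claim ⊃ not register_specimen); every ideal world satisfies reject_claim or not reject_claim, so in either case not register_specimen holds — hence O(not register_specimen).
Premise 6 is O(authorize_deed ⊃ register_specimen); contrapositively O(not register_specimen ⊃ not authorize_deed). Since O(not register_specimen) holds, K gives O(not authorize_deed).
Premise 2, O(not take_oath ⊃ authorize_deed), contraposes to O(not authorize_deed ⊃ take_oath); with O(not authorize_deed) we get O(take_oath).
The contrapositive of premise 1 (O(sign_key ⊃ not take_oath)) is O(take_oath ⊃ not sign_key), and O(take_oath) is already established, so O(not sign_key).
Premises 3, 4, 7, 8, 10 do not contribute to this derivation.
Thus O(not sign_key), which is F(sign_key): sign_key is forbidden.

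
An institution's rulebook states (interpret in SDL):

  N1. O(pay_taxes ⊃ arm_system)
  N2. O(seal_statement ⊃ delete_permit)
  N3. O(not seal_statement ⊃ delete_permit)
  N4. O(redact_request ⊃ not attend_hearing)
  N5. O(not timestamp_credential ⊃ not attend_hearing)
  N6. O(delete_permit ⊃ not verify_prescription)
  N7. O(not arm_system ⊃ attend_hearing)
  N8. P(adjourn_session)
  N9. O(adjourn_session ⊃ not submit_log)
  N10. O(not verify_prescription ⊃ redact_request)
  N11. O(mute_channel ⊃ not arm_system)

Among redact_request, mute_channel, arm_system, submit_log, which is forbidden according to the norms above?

mute_channel

By case analysis on seal_statement: premise 2 gives O(seal_statement ⊃ delete_permit) and premise 3 gives O(not seal_statement ⊃ delete_permit), so O(delete_permit) either way.
Applying K to premise 6 (O(delete_permit ⊃ not verify_prescription)) and O(delete_permit) yields O(not verify_prescription).
With premise 10, O(not verify_prescription ⊃ redact_request), the K-axiom yields O(redact_request).
Premise 4 is O(redact_request ⊃ not attend_hearing); since O(redact_request), deontic closure gives O(not attend_hearing).
Premise 7 is O(not arm_system ⊃ attend_hearing); contrapositively O(not attend_hearing ⊃ arm_system). Since O(not attend_hearing) holds, K gives O(arm_system).
Premise 11, O(mute_channel ⊃ not arm_system), contraposes to O(arm_system ⊃ not mute_channel); with O(arm_system) we get O(not mute_channel).
So O(not mute_channel) holds, i.e. mute_channel is forbidden. None of the other listed options is forbidden under the premises.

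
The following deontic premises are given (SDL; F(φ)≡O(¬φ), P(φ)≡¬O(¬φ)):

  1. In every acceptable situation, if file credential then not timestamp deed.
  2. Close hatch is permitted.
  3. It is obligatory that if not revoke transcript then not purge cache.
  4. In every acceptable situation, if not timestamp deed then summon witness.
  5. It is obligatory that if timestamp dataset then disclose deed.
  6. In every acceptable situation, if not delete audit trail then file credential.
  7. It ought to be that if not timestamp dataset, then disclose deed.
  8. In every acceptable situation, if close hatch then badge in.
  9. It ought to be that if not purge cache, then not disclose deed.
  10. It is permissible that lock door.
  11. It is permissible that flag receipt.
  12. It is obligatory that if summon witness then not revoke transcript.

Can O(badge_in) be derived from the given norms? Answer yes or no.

No

Premise 8 is O(close_hatch → badge_in), but O(close_hatch) is not derivable from the premises (the permission P(close_hatch) asserts only ¬O(¬close_hatch), not O(close_hatch)), so it does not yield O(badge_in).
No other premise forces O(badge_in). An ideal world satisfying every premise can still have badge_in false, so O(badge_in) is not derivable.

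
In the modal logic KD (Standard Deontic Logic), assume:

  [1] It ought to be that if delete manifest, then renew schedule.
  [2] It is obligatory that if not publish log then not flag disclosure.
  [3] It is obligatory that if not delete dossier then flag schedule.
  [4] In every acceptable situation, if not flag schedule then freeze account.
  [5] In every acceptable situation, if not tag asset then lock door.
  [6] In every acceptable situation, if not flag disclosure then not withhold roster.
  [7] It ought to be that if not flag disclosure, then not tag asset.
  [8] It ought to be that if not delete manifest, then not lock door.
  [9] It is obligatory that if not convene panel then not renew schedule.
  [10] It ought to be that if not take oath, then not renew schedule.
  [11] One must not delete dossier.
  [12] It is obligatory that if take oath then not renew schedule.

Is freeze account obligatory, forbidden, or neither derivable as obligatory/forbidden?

Neither

Premise 4 is O(¬flag_schedule → freeze_account), but O(¬flag_schedule) is not derivable from the premises, so it does not yield O(freeze_account).
No premise or chain of K-axiom applications forces O(freeze_account), and none forces O(¬freeze_account). So freeze_account is neither obligatory nor forbidden under these norms.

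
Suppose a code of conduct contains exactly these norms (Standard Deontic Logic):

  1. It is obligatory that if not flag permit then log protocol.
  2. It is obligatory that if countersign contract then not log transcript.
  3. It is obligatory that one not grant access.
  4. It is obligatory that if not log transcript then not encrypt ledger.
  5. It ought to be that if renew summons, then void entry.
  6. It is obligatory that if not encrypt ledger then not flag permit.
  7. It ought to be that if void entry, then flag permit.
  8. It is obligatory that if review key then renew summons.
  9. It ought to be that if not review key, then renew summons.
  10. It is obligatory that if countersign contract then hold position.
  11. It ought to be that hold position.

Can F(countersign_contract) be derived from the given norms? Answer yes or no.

By case analysis on ¬review_key: premise 9 gives O(¬review_key → renew_summons) and premise 8 gives O(review_key → renew_summons), so O(renew_summons) either way.
From O(renew_summons) and premise 5, O(renew_summons → void_entry), we obtain O(void_entry).
Applying K to premise 7 (O(void_entry → flag_permit)) and O(void_entry) yields O(flag_permit).
The contrapositive of premise 6 (O(¬encrypt_ledger → ¬flag_permit)) is O(flag_permit → encrypt_ledger), and O(flag_permit) is already established, so O(encrypt_ledger).
The contrapositive of premise 4 (O(¬log_transcript → ¬encrypt_ledger)) is O(encrypt_ledger → log_transcript), and O(encrypt_ledger) is already established, so O(log_transcript).
Premise 2, O(countersign_contract → ¬log_transcript), contraposes to O(log_transcript → ¬countersign_contract); with O(log_transcript) we get O(¬countersign_contract).
Premises 1, 3, 10, 11 do not contribute to this derivation.
So O(¬countersign_contract) holds, i.e. F(countersign_contract). The claim follows.

Yes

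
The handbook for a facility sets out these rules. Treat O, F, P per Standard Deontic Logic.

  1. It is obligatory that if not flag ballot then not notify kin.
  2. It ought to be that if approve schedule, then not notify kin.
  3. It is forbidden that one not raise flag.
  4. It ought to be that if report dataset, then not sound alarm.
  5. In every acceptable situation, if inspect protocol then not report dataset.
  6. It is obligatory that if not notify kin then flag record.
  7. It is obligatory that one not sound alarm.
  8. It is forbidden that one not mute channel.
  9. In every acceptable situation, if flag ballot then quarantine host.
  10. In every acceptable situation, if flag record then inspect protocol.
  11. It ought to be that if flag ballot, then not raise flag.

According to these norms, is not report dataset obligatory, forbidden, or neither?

Obligatory

Premise 3 is F(¬raise_flag), i.e. O(raise_flag).
The contrapositive of premise 11 (O(flag_ballot → ¬raise_flag)) is O(raise_flag → ¬flag_ballot), and O(raise_flag) is already established, so O(¬flag_ballot).
From O(¬flag_ballot) and premise 1, O(¬flag_ballot → ¬notify_kin), we obtain O(¬notify_kin).
From O(¬notify_kin) and premise 6, O(¬notify_kin → flag_record), we obtain O(flag_record).
From O(flag_record) and premise 10, O(flag_record → inspect_protocol), we obtain O(inspect_protocol).
Premise 5 is O(inspect_protocol → ¬report_dataset); since O(inspect_protocol), deontic closure gives O(¬report_dataset).
Premises 2, 4, 7, 8, 9 do not contribute to this derivation.
Hence ¬report_dataset is obligatory.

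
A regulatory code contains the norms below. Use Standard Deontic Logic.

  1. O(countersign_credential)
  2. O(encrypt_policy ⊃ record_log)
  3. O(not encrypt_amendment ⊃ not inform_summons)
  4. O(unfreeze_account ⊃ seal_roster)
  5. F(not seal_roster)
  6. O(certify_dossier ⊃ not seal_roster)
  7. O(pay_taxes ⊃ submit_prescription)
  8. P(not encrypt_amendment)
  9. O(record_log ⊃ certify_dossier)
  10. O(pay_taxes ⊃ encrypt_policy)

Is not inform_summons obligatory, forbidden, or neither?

Premise 3 is O(not encrypt_amendment ⊃ not inform_summons), but O(not encrypt_amendment) is not derivable from the premises (the permission P(not encrypt_amendment) asserts only not O(encrypt_amendment), not O(not encrypt_amendment)), so it does not yield O(not inform_summons).
No premise or chain of K-axiom applications forces O(not inform_summons), and none forces O(inform_summons). So not inform_summons is neither obligatory nor forbidden under these norms.

Neither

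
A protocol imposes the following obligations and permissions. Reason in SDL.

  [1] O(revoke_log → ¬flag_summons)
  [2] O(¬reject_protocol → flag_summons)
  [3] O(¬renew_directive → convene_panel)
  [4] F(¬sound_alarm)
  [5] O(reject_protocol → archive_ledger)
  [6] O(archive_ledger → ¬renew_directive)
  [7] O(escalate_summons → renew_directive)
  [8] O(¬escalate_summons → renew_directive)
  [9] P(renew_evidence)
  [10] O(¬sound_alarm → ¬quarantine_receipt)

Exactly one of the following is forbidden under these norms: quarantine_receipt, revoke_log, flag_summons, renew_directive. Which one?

revoke_log

By case analysis on ¬escalate_summons: premise 8 gives O(¬escalate_summons → renew_directive) and premise 7 gives O(escalate_summons → renew_directive), so O(renew_directive) either way.
Premise 6, O(archive_ledger → ¬renew_directive), contraposes to O(renew_directive → ¬archive_ledger); with O(renew_directive) we get O(¬archive_ledger).
Premise 5 is O(reject_protocol → archive_ledger); contrapositively O(¬archive_ledger → ¬reject_protocol). Since O(¬archive_ledger) holds, K gives O(¬reject_protocol).
With premise 2, O(¬reject_protocol → flag_summons), the K-axiom yields O(flag_summons).
Premise 1 is O(revoke_log → ¬flag_summons); contrapositively O(flag_summons → ¬revoke_log). Since O(flag_summons) holds, K gives O(¬revoke_log).
So O(¬revoke_log) holds, i.e. revoke_log is forbidden. None of the other listed options is forbidden under the premises.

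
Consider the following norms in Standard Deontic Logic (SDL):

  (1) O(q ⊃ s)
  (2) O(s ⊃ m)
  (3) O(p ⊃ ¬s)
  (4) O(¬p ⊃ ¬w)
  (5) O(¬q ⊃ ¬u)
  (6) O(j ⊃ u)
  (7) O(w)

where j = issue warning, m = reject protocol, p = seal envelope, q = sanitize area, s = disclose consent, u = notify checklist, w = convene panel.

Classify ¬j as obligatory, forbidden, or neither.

From premise 7 we have O(w).
Premise 4 is O(¬p ⊃ ¬w); contrapositively O(w ⊃ p). Since O(w) holds, K gives O(p).
Applying K to premise 3 (O(p ⊃ ¬s)) and O(p) yields O(¬s).
Premise 1 is O(q ⊃ s); contrapositively O(¬s ⊃ ¬q). Since O(¬s) holds, K gives O(¬q).
With premise 5, O(¬q ⊃ ¬u), the K-axiom yields O(¬u).
The contrapositive of premise 6 (O(j ⊃ u)) is O(¬u ⊃ ¬j), and O(¬u) is already established, so O(¬j).
Premise 2 does not contribute to this derivation.
Hence ¬j is obligatory.

Obligatory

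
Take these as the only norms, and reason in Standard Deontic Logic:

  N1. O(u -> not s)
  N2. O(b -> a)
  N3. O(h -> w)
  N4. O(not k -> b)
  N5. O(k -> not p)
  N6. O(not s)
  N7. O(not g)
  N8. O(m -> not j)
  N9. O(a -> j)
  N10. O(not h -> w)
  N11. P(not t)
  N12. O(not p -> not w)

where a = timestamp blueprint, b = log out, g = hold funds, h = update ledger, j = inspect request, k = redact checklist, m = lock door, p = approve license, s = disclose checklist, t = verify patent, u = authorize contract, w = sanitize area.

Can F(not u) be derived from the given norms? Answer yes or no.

No

Premise 1 is O(u -> not s); even if O(not s) held, inferring O(u) would be affirming the consequent — invalid.
No other premise forces O(u). An ideal world satisfying every premise can still have not u true, so F(not u) is not derivable.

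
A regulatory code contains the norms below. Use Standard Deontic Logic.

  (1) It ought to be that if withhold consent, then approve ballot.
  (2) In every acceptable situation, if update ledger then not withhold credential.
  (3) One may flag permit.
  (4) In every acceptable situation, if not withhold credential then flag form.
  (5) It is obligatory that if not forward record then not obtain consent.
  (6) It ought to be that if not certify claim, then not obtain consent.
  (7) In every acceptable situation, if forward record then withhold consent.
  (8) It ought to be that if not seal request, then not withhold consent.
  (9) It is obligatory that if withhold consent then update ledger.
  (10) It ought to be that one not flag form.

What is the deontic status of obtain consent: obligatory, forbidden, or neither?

Forbidden

Premise 10 gives O(¬flag_form).
Premise 4 is O(¬withhold_credential → flag_form); contrapositively O(¬flag_form → withhold_credential). Since O(¬flag_form) holds, K gives O(withhold_credential).
Premise 2, O(update_ledger → ¬withhold_credential), contraposes to O(withhold_credential → ¬update_ledger); with O(withhold_credential) we get O(¬update_ledger).
Premise 9, O(withhold_consent → update_ledger), contraposes to O(¬update_ledger → ¬withhold_consent); with O(¬update_ledger) we get O(¬withhold_consent).
Premise 7, O(forward_record → withhold_consent), contraposes to O(¬withhold_consent → ¬forward_record); with O(¬withhold_consent) we get O(¬forward_record).
Premise 5 is O(¬forward_record → ¬obtain_consent); since O(¬forward_record), deontic closure gives O(¬obtain_consent).
Premises 1, 3, 6, 8 do not contribute to this derivation.
Thus O(¬obtain_consent), which is F(obtain_consent): obtain_consent is forbidden.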